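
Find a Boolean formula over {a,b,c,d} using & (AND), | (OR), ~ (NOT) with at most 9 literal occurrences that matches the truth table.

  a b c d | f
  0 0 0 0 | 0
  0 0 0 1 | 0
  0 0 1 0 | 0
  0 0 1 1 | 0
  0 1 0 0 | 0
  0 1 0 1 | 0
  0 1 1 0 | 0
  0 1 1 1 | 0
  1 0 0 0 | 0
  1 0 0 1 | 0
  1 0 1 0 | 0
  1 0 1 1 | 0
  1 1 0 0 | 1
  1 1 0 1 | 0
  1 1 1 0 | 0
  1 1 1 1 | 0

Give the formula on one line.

(~c & (((~d & a) & (b | ~a)) | (d & (~b & c))))

  ~c = 1100110011001100
  ~d = 1010101010101010
  (~d & a) = 0000000010101010
  ~a = 1111111100000000
  (b | ~a) = 1111111100001111
  ((~d & a) & (b | ~a)) = 0000000000001010
  ~b = 1111000011110000
  (~b & c) = 0011000000110000
  (d & (~b & c)) = 0001000000010000
  (((~d & a) & (b | ~a)) | (d & (~b & c))) = 0001000000011010
  (~c & (((~d & a) & (b | ~a)) | (d & (~b & c)))) = 0000000000001000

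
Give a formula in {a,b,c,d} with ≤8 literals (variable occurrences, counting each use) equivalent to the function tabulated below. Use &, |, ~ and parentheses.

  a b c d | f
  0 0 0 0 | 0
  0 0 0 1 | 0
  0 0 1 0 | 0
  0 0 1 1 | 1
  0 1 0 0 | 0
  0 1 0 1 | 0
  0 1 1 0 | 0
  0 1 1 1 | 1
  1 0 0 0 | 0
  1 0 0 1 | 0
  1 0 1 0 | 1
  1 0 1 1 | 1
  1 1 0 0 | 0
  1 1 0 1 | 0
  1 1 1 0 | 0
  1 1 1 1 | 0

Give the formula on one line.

((d | a) & (c & (~b | ~a)))

  (d | a) = 0101010111111111
  ~b = 1111000011110000
  ~a = 1111111100000000
  (~b | ~a) = 1111111111110000
  (c & (~b | ~a)) = 0011001100110000
  ((d | a) & (c & (~b | ~a))) = 0001000100110000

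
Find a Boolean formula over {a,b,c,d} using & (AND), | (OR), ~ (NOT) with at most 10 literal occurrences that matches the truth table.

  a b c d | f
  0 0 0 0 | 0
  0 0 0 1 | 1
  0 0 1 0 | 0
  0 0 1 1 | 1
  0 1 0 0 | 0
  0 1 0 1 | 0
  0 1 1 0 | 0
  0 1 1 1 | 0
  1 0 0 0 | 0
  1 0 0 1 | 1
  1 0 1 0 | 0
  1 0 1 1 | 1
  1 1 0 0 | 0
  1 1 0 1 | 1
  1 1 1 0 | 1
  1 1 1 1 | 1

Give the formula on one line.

((d & (~b | a)) | ((c & b) & (a & ((c & b) | ~d))))

  ~b = 1111000011110000
  (~b | a) = 1111000011111111
  (d & (~b | a)) = 0101000001010101
  (c & b) = 0000001100000011
  ~d = 1010101010101010
  ((c & b) | ~d) = 1010101110101011
  (a & ((c & b) | ~d)) = 0000000010101011
  ((c & b) & (a & ((c & b) | ~d))) = 0000000000000011
  ((d & (~b | a)) | ((c & b) & (a & ((c & b) | ~d)))) = 0101000001010111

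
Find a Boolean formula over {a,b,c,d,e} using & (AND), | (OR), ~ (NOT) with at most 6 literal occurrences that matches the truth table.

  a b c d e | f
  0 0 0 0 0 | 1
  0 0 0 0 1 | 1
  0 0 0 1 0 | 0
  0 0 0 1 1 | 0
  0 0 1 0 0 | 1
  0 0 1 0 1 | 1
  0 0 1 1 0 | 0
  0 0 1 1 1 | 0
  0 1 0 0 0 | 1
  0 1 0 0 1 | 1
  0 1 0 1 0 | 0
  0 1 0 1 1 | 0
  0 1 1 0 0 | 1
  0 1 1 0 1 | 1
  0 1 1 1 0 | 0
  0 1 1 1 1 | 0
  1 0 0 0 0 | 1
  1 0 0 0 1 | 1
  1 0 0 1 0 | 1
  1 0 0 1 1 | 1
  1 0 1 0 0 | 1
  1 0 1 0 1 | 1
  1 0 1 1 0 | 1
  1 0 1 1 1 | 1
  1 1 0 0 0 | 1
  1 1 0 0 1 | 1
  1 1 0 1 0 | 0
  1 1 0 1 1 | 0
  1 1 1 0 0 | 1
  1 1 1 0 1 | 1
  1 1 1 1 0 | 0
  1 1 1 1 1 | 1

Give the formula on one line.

  ~b = 11111111000000001111111100000000
  (c & b) = 00000000000011110000000000001111
  ((c & b) & e) = 00000000000001010000000000000101
  (~b | ((c & b) & e)) = 11111111000001011111111100000101
  (a & (~b | ((c & b) & e))) = 00000000000000001111111100000101
  ~d = 11001100110011001100110011001100
  ((a & (~b | ((c & b) & e))) | ~d) = 11001100110011001111111111001101

((a & (~b | ((c & b) & e))) | ~d)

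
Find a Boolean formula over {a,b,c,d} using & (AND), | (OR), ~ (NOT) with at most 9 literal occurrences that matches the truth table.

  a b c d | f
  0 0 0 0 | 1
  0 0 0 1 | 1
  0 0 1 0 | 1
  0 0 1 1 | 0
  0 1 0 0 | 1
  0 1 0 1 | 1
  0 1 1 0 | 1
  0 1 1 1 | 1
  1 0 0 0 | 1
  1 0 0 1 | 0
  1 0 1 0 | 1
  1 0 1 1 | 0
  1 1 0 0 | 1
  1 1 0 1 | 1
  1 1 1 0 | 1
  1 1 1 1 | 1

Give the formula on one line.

(((~d & ~b) | b) | (~d | (~a & ~c)))

  ~d = 1010101010101010
  ~b = 1111000011110000
  (~d & ~b) = 1010000010100000
  ((~d & ~b) | b) = 1010111110101111
  ~a = 1111111100000000
  ~c = 1100110011001100
  (~a & ~c) = 1100110000000000
  (~d | (~a & ~c)) = 1110111010101010
  (((~d & ~b) | b) | (~d | (~a & ~c))) = 1110111110101111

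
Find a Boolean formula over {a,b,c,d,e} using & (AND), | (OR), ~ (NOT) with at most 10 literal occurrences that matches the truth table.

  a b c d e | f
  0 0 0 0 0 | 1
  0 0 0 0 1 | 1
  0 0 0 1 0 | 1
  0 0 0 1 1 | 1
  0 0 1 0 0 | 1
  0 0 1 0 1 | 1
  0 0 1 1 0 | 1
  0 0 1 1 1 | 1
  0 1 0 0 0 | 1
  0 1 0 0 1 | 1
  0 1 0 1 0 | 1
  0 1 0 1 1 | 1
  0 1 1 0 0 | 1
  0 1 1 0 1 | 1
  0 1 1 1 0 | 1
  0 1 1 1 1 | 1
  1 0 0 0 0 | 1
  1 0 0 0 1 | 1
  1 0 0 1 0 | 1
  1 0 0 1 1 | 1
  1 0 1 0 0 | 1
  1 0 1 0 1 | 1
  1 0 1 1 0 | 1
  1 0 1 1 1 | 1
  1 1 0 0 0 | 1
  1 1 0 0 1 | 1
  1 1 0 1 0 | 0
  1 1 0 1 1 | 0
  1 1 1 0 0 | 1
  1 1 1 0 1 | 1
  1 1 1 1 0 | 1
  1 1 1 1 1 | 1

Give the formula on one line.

  ~a = 11111111111111110000000000000000
  (~a & b) = 00000000111111110000000000000000
  ~b = 11111111000000001111111100000000
  ~c = 11110000111100001111000011110000
  (~b | ~c) = 11111111111100001111111111110000
  ((~a & b) & (~b | ~c)) = 00000000111100000000000000000000
  ~d = 11001100110011001100110011001100
  (~d | c) = 11001111110011111100111111001111
  (c | ~b) = 11111111000011111111111100001111
  ((~d | c) | (c | ~b)) = 11111111110011111111111111001111
  (((~a & b) & (~b | ~c)) | ((~d | c) | (c | ~b))) = 11111111111111111111111111001111

(((~a & b) & (~b | ~c)) | ((~d | c) | (c | ~b)))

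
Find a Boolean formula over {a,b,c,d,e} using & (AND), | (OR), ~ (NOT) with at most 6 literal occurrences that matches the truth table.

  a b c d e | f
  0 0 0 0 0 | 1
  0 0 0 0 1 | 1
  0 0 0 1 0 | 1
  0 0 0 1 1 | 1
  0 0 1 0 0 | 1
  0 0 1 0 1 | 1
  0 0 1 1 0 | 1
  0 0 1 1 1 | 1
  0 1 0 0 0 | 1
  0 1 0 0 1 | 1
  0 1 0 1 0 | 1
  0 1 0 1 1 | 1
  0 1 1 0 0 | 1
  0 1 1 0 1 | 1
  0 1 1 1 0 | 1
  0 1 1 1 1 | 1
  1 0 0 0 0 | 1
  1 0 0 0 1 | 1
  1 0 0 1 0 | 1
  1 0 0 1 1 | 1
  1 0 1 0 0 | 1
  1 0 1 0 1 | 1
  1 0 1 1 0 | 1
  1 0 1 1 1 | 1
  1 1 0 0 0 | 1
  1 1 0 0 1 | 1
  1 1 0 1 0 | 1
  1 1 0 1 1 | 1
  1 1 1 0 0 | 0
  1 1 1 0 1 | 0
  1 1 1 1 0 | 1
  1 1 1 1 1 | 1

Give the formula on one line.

  ~c = 11110000111100001111000011110000
  ~b = 11111111000000001111111100000000
  ~a = 11111111111111110000000000000000
  (~b | ~a) = 11111111111111111111111100000000
  (d | (~b | ~a)) = 11111111111111111111111100110011
  (~c | (d | (~b | ~a))) = 11111111111111111111111111110011

(~c | (d | (~b | ~a)))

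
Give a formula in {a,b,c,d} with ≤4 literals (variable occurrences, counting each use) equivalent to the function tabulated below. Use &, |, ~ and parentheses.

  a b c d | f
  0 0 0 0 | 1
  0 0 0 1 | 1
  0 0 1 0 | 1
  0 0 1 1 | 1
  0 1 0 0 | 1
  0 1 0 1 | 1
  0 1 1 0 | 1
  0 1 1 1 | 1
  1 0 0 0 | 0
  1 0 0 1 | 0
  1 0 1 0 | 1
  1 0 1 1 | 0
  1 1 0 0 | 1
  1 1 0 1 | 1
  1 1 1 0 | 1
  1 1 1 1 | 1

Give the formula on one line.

((~d & c) | (b | ~a))

  ~d = 1010101010101010
  (~d & c) = 0010001000100010
  ~a = 1111111100000000
  (b | ~a) = 1111111100001111
  ((~d & c) | (b | ~a)) = 1111111100101111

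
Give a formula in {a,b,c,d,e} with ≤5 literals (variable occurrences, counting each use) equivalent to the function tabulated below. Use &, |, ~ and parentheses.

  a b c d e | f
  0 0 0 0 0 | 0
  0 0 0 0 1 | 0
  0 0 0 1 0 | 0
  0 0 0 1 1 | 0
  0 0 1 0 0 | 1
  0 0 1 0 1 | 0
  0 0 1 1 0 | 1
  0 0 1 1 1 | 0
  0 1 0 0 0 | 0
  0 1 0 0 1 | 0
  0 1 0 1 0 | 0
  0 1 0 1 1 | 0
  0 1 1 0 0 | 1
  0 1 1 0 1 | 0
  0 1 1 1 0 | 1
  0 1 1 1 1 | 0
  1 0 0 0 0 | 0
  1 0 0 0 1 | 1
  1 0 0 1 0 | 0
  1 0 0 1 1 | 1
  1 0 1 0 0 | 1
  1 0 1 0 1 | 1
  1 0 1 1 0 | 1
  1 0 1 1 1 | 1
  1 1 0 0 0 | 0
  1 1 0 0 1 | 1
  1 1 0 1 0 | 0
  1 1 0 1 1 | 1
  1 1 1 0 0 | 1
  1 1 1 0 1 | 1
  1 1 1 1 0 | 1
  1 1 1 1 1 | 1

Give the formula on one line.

((e | c) & ((a & e) | ~e))

  (e | c) = 01011111010111110101111101011111
  (a & e) = 00000000000000000101010101010101
  ~e = 10101010101010101010101010101010
  ((a & e) | ~e) = 10101010101010101111111111111111
  ((e | c) & ((a & e) | ~e)) = 00001010000010100101111101011111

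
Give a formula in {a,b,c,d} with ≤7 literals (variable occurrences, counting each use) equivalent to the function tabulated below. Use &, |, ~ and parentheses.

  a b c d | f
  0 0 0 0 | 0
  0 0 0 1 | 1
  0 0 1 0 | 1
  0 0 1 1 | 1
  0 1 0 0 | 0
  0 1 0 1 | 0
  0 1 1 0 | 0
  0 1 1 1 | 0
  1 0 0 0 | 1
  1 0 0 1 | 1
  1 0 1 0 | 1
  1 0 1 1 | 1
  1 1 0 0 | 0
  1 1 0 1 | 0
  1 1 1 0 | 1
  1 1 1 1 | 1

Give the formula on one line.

  ~b = 1111000011110000
  (~b | c) = 1111001111110011
  (d | a) = 0101010111111111
  ((d | a) | c) = 0111011111111111
  (a | ~b) = 1111000011111111
  (((d | a) | c) & (a | ~b)) = 0111000011111111
  ((~b | c) & (((d | a) | c) & (a | ~b))) = 0111000011110011

((~b | c) & (((d | a) | c) & (a | ~b)))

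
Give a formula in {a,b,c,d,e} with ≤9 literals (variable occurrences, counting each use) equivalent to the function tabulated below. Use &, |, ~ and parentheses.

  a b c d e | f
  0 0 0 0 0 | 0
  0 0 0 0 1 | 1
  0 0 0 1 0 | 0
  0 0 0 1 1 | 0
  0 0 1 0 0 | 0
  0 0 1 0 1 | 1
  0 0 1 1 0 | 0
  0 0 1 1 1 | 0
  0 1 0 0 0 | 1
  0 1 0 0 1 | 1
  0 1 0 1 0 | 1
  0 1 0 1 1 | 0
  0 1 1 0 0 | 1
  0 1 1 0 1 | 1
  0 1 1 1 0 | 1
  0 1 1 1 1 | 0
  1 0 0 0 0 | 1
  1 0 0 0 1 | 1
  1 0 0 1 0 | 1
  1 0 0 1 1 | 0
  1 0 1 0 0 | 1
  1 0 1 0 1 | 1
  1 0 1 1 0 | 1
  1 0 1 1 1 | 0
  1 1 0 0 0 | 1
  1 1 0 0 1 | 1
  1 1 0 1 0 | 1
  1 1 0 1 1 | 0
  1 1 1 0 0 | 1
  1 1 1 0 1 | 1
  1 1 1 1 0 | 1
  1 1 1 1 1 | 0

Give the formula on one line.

  ~e = 10101010101010101010101010101010
  ~d = 11001100110011001100110011001100
  (~e | ~d) = 11101110111011101110111011101110
  (e | a) = 01010101010101011111111111111111
  ~a = 11111111111111110000000000000000
  (b & ~a) = 00000000111111110000000000000000
  ((e | a) | (b & ~a)) = 01010101111111111111111111111111
  ((~e | ~d) & ((e | a) | (b & ~a))) = 01000100111011101110111011101110

((~e | ~d) & ((e | a) | (b & ~a)))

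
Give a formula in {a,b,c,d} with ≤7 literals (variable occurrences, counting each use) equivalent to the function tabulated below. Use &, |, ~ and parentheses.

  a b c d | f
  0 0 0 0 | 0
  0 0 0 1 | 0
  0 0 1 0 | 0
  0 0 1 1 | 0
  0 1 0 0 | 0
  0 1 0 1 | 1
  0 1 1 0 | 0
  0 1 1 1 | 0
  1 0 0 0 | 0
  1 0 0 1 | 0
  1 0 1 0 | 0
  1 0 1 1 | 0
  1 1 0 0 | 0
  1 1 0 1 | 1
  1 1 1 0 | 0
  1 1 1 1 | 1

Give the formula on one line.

  ~d = 1010101010101010
  (b | ~d) = 1010111110101111
  (a & (b | ~d)) = 0000000010101111
  ~c = 1100110011001100
  (b & ~c) = 0000110000001100
  ((a & (b | ~d)) | (b & ~c)) = 0000110010101111
  (d & ((a & (b | ~d)) | (b & ~c))) = 0000010000000101

(d & ((a & (b | ~d)) | (b & ~c)))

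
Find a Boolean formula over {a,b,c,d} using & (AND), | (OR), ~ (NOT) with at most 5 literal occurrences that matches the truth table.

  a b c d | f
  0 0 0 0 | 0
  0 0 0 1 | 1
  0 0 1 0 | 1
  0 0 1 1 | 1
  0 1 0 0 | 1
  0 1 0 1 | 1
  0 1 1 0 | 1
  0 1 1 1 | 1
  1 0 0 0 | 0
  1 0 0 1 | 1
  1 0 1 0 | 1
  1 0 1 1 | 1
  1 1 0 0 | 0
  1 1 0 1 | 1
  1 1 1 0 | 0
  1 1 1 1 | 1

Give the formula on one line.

((~b & c) | ((b & ~a) | d))

  ~b = 1111000011110000
  (~b & c) = 0011000000110000
  ~a = 1111111100000000
  (b & ~a) = 0000111100000000
  ((b & ~a) | d) = 0101111101010101
  ((~b & c) | ((b & ~a) | d)) = 0111111101110101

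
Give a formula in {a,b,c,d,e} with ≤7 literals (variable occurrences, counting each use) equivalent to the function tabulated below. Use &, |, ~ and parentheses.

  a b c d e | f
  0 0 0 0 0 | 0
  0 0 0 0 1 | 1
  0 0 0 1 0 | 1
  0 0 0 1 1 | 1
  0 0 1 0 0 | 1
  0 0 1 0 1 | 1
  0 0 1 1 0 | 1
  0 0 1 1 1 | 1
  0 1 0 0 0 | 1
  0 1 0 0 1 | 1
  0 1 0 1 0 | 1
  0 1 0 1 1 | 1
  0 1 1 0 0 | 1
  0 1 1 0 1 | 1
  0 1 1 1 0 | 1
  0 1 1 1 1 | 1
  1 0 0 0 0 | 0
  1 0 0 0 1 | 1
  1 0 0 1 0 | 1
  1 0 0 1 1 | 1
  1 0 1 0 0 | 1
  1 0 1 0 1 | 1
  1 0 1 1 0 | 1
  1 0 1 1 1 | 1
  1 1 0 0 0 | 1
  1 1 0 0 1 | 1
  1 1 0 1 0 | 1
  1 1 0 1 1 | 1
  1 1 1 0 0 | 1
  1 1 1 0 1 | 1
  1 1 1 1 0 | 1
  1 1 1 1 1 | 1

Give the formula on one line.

(((c & ~e) | e) | ((d | b) & ~c))

  ~e = 10101010101010101010101010101010
  (c & ~e) = 00001010000010100000101000001010
  ((c & ~e) | e) = 01011111010111110101111101011111
  (d | b) = 00110011111111110011001111111111
  ~c = 11110000111100001111000011110000
  ((d | b) & ~c) = 00110000111100000011000011110000
  (((c & ~e) | e) | ((d | b) & ~c)) = 01111111111111110111111111111111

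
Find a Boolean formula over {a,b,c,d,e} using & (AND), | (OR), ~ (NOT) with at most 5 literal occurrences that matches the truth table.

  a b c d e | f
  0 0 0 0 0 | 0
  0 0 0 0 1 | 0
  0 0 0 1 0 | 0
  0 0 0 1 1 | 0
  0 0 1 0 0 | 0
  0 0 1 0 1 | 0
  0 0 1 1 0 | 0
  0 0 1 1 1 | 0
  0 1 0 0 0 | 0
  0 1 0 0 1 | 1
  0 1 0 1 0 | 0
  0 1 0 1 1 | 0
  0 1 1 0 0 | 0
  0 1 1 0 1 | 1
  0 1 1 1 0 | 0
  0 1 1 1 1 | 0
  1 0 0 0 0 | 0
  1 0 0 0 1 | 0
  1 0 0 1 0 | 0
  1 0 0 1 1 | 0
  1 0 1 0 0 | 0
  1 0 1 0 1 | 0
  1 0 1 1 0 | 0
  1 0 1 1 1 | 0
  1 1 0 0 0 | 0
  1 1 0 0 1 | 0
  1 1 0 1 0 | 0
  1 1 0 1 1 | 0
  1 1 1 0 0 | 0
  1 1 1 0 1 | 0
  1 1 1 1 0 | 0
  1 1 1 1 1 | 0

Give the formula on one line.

  ~a = 11111111111111110000000000000000
  (e & ~a) = 01010101010101010000000000000000
  ~d = 11001100110011001100110011001100
  (~d & b) = 00000000110011000000000011001100
  ((e & ~a) & (~d & b)) = 00000000010001000000000000000000

((e & ~a) & (~d & b))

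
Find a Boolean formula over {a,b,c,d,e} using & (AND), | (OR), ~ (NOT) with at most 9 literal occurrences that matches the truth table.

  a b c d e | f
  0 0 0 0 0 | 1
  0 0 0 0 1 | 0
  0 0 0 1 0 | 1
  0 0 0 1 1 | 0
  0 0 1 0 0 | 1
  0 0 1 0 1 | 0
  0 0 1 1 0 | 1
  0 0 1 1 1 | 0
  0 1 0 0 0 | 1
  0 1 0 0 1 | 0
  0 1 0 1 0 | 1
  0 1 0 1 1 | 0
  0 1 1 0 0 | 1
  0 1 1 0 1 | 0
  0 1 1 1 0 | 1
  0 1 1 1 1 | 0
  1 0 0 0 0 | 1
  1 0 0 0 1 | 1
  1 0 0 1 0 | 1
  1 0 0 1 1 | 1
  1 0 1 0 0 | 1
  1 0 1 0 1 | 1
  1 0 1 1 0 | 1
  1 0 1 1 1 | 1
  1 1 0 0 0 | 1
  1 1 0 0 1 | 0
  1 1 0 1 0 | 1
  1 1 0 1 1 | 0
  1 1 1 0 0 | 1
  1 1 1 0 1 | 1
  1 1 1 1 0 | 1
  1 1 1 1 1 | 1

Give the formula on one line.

  ~e = 10101010101010101010101010101010
  ~a = 11111111111111110000000000000000
  (~e | ~a) = 11111111111111111010101010101010
  ~b = 11111111000000001111111100000000
  (~b | c) = 11111111000011111111111100001111
  ((~e | ~a) | (~b | c)) = 11111111111111111111111110101111
  (a | ~e) = 10101010101010101111111111111111
  (((~e | ~a) | (~b | c)) & (a | ~e)) = 10101010101010101111111110101111

(((~e | ~a) | (~b | c)) & (a | ~e))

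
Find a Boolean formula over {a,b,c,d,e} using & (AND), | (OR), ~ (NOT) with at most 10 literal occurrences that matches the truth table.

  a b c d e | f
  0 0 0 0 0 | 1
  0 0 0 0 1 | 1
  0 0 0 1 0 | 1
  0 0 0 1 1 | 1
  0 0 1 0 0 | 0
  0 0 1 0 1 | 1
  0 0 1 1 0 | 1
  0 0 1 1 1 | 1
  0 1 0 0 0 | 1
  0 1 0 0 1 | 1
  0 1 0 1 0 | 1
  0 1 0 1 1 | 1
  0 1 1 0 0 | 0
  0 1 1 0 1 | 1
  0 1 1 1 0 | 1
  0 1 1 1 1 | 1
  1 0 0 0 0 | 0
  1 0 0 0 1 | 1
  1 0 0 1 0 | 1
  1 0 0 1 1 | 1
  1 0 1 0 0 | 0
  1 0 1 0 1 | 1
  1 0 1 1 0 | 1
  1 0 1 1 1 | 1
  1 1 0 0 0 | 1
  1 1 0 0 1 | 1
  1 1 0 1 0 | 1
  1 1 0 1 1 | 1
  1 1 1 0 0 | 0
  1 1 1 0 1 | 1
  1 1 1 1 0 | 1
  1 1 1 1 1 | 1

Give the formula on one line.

  ~e = 10101010101010101010101010101010
  (d & ~e) = 00100010001000100010001000100010
  (e | (d & ~e)) = 01110111011101110111011101110111
  ~d = 11001100110011001100110011001100
  (e | ~d) = 11011101110111011101110111011101
  ~a = 11111111111111110000000000000000
  (b | ~a) = 11111111111111110000000011111111
  ((e | ~d) & (b | ~a)) = 11011101110111010000000011011101
  (((e | ~d) & (b | ~a)) | ~a) = 11111111111111110000000011011101
  ~c = 11110000111100001111000011110000
  ((((e | ~d) & (b | ~a)) | ~a) & ~c) = 11110000111100000000000011010000
  ((e | (d & ~e)) | ((((e | ~d) & (b | ~a)) | ~a) & ~c)) = 11110111111101110111011111110111

((e | (d & ~e)) | ((((e | ~d) & (b | ~a)) | ~a) & ~c))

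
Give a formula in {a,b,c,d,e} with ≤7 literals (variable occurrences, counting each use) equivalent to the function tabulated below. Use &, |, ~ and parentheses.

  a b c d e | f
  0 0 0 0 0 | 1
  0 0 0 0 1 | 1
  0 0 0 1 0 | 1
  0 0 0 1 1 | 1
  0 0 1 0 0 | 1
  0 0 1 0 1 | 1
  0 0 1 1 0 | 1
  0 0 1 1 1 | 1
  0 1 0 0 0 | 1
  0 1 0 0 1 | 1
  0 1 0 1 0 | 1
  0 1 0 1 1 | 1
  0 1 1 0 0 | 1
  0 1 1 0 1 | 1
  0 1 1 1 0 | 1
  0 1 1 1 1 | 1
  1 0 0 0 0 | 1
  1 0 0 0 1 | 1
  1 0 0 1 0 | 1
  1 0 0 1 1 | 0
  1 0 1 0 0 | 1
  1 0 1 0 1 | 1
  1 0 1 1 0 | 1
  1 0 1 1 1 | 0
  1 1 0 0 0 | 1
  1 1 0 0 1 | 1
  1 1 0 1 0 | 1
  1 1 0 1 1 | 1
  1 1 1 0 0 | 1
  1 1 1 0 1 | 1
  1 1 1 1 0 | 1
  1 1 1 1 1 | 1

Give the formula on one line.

  ~a = 11111111111111110000000000000000
  ~d = 11001100110011001100110011001100
  (~a | ~d) = 11111111111111111100110011001100
  ((~a | ~d) | b) = 11111111111111111100110011111111
  ~e = 10101010101010101010101010101010
  (((~a | ~d) | b) | ~e) = 11111111111111111110111011111111

(((~a | ~d) | b) | ~e)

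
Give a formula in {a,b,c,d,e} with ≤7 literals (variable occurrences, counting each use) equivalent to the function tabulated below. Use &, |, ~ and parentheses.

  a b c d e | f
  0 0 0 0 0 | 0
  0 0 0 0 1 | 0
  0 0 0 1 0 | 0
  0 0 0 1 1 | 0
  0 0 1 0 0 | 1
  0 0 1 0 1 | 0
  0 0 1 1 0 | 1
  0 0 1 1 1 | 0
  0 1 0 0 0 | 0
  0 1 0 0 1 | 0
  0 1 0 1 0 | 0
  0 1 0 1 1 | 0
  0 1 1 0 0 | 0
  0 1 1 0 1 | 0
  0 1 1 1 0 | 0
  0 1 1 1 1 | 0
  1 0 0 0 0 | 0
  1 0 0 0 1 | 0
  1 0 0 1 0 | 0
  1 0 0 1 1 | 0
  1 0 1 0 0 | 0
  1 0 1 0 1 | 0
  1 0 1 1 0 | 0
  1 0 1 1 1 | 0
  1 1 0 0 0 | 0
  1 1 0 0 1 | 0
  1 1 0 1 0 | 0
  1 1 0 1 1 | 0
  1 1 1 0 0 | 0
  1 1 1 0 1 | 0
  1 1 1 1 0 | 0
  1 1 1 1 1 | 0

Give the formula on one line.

  (c | a) = 00001111000011111111111111111111
  ~e = 10101010101010101010101010101010
  (~e | b) = 10101010111111111010101011111111
  ~a = 11111111111111110000000000000000
  ~b = 11111111000000001111111100000000
  (~a & ~b) = 11111111000000000000000000000000
  ((~e | b) & (~a & ~b)) = 10101010000000000000000000000000
  ((c | a) & ((~e | b) & (~a & ~b))) = 00001010000000000000000000000000

((c | a) & ((~e | b) & (~a & ~b)))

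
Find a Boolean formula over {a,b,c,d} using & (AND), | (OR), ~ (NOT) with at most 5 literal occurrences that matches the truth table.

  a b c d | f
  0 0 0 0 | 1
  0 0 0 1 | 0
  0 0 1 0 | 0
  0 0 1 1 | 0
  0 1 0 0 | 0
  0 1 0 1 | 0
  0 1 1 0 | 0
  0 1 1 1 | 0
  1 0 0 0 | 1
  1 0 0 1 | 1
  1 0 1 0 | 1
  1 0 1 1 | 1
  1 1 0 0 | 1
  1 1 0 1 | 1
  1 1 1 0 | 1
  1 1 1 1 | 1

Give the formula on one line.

(((~d & ~b) & (~b & ~c)) | a)

  ~d = 1010101010101010
  ~b = 1111000011110000
  (~d & ~b) = 1010000010100000
  ~c = 1100110011001100
  (~b & ~c) = 1100000011000000
  ((~d & ~b) & (~b & ~c)) = 1000000010000000
  (((~d & ~b) & (~b & ~c)) | a) = 1000000011111111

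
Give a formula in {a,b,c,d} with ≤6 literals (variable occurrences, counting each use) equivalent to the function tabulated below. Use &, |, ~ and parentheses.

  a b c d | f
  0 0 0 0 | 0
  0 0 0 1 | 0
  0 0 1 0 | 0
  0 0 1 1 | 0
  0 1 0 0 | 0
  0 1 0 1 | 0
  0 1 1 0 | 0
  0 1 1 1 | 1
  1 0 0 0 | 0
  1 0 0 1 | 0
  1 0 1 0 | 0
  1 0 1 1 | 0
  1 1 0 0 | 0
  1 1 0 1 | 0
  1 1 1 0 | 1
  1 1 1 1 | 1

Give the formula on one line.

  (c & b) = 0000001100000011
  ((c & b) & d) = 0000000100000001
  (c & a) = 0000000000110011
  (((c & b) & d) | (c & a)) = 0000000100110011
  (b & (((c & b) & d) | (c & a))) = 0000000100000011

(b & (((c & b) & d) | (c & a)))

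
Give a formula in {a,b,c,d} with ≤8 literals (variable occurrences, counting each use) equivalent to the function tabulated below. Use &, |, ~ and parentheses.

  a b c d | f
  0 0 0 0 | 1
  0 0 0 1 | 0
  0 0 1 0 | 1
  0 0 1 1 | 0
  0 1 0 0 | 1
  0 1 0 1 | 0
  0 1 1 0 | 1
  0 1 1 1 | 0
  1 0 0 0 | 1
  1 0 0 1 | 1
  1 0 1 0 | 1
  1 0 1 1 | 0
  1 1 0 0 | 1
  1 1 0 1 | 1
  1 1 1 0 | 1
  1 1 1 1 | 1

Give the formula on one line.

  ~d = 1010101010101010
  ~c = 1100110011001100
  (~c & a) = 0000000011001100
  ((~c & a) | b) = 0000111111001111
  (~d | ((~c & a) | b)) = 1010111111101111
  (a | ~d) = 1010101011111111
  ((~d | ((~c & a) | b)) & (a | ~d)) = 1010101011101111

((~d | ((~c & a) | b)) & (a | ~d))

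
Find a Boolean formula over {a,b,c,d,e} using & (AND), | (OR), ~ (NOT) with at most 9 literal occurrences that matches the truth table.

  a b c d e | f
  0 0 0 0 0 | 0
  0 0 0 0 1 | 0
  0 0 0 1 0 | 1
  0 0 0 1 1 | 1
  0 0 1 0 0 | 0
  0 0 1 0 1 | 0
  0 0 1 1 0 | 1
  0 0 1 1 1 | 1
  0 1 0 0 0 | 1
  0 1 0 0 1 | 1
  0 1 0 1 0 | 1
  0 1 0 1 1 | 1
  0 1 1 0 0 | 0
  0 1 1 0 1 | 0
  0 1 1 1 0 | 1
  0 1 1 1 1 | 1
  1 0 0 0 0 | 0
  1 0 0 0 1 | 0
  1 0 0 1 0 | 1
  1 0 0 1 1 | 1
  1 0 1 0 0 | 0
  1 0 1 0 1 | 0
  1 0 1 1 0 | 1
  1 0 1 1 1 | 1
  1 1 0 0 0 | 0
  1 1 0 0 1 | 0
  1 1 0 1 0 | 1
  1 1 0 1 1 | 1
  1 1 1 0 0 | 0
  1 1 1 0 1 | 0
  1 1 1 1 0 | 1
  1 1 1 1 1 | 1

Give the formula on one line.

((((~a | ~b) | (c & e)) & (b & ~c)) | d)

  ~a = 11111111111111110000000000000000
  ~b = 11111111000000001111111100000000
  (~a | ~b) = 11111111111111111111111100000000
  (c & e) = 00000101000001010000010100000101
  ((~a | ~b) | (c & e)) = 11111111111111111111111100000101
  ~c = 11110000111100001111000011110000
  (b & ~c) = 00000000111100000000000011110000
  (((~a | ~b) | (c & e)) & (b & ~c)) = 00000000111100000000000000000000
  ((((~a | ~b) | (c & e)) & (b & ~c)) | d) = 00110011111100110011001100110011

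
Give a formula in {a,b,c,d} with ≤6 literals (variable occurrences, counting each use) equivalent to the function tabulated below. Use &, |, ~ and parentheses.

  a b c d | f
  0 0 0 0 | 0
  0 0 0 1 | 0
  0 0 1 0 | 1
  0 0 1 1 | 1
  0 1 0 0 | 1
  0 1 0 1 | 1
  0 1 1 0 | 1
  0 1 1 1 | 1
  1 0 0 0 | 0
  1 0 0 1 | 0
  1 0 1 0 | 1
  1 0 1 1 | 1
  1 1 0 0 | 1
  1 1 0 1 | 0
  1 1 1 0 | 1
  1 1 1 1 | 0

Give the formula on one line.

  (b | c) = 0011111100111111
  ~b = 1111000011110000
  ((b | c) & ~b) = 0011000000110000
  ~a = 1111111100000000
  ~d = 1010101010101010
  (~a | ~d) = 1111111110101010
  (b & (~a | ~d)) = 0000111100001010
  (((b | c) & ~b) | (b & (~a | ~d))) = 0011111100111010

(((b | c) & ~b) | (b & (~a | ~d)))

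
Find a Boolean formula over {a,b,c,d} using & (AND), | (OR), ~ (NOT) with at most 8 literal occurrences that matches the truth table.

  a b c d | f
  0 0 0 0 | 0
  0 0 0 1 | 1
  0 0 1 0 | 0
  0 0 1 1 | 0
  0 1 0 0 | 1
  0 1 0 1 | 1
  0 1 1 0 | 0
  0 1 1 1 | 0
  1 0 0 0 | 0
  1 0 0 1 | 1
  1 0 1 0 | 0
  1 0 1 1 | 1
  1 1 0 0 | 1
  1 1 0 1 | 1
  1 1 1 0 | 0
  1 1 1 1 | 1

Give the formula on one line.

  (a & d) = 0000000001010101
  (d | b) = 0101111101011111
  ~c = 1100110011001100
  ((d | b) & ~c) = 0100110001001100
  ((a & d) | ((d | b) & ~c)) = 0100110001011101

((a & d) | ((d | b) & ~c))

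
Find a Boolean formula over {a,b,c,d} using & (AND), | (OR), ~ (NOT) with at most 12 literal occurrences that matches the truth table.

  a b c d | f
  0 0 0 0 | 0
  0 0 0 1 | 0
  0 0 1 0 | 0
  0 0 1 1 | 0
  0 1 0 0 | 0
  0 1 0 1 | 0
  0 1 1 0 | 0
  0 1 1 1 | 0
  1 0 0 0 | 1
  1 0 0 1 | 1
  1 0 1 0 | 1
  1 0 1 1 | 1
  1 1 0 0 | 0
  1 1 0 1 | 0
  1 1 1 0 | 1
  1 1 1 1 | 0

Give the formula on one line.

((a & ~b) | ((d | c) & (~d & ((b & (a | d)) & a))))

  ~b = 1111000011110000
  (a & ~b) = 0000000011110000
  (d | c) = 0111011101110111
  ~d = 1010101010101010
  (a | d) = 0101010111111111
  (b & (a | d)) = 0000010100001111
  ((b & (a | d)) & a) = 0000000000001111
  (~d & ((b & (a | d)) & a)) = 0000000000001010
  ((d | c) & (~d & ((b & (a | d)) & a))) = 0000000000000010
  ((a & ~b) | ((d | c) & (~d & ((b & (a | d)) & a)))) = 0000000011110010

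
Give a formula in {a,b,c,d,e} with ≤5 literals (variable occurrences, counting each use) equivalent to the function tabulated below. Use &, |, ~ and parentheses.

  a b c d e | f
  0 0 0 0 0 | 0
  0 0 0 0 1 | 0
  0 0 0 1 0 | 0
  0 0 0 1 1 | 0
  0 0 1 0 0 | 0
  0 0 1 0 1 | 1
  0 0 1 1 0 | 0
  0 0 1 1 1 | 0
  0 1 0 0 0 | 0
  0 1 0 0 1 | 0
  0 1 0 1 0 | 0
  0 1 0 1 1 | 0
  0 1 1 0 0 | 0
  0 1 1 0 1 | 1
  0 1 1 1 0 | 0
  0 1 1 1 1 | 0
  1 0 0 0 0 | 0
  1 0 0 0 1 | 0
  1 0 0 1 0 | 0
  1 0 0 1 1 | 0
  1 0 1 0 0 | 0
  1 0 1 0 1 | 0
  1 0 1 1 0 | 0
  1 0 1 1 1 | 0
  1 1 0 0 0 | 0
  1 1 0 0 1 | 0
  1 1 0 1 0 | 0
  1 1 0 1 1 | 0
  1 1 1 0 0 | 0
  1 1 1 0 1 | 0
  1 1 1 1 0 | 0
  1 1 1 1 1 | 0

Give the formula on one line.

((~e | ~a) & ((c & ~d) & e))

  ~e = 10101010101010101010101010101010
  ~a = 11111111111111110000000000000000
  (~e | ~a) = 11111111111111111010101010101010
  ~d = 11001100110011001100110011001100
  (c & ~d) = 00001100000011000000110000001100
  ((c & ~d) & e) = 00000100000001000000010000000100
  ((~e | ~a) & ((c & ~d) & e)) = 00000100000001000000000000000000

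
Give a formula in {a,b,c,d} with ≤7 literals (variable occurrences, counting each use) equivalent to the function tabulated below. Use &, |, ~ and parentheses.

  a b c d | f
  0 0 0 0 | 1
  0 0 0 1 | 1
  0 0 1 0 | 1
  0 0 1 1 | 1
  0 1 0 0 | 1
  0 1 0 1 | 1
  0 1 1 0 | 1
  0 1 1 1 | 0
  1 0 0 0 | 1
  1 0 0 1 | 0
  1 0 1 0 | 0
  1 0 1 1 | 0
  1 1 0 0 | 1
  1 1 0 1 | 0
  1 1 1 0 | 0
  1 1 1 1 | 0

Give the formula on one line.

((~b | (~d | ~c)) & (~a | (~d & ~c)))

  ~b = 1111000011110000
  ~d = 1010101010101010
  ~c = 1100110011001100
  (~d | ~c) = 1110111011101110
  (~b | (~d | ~c)) = 1111111011111110
  ~a = 1111111100000000
  (~d & ~c) = 1000100010001000
  (~a | (~d & ~c)) = 1111111110001000
  ((~b | (~d | ~c)) & (~a | (~d & ~c))) = 1111111010001000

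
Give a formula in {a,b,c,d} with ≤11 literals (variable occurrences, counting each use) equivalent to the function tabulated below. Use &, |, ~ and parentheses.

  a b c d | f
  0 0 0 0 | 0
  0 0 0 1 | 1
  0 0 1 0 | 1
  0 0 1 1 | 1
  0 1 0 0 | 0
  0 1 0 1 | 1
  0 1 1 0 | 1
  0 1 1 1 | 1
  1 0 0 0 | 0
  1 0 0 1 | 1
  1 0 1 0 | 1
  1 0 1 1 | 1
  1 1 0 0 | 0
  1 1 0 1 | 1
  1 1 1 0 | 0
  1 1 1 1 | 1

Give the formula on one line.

  ~b = 1111000011110000
  ~d = 1010101010101010
  ~c = 1100110011001100
  (~d | ~c) = 1110111011101110
  (~b | (~d | ~c)) = 1111111011111110
  ~a = 1111111100000000
  (~a & c) = 0011001100000000
  (c & ~b) = 0011000000110000
  ((~a & c) | (c & ~b)) = 0011001100110000
  (d | ((~a & c) | (c & ~b))) = 0111011101110101
  ((~b | (~d | ~c)) & (d | ((~a & c) | (c & ~b)))) = 0111011001110100
  (d | ((~b | (~d | ~c)) & (d | ((~a & c) | (c & ~b))))) = 0111011101110101

(d | ((~b | (~d | ~c)) & (d | ((~a & c) | (c & ~b)))))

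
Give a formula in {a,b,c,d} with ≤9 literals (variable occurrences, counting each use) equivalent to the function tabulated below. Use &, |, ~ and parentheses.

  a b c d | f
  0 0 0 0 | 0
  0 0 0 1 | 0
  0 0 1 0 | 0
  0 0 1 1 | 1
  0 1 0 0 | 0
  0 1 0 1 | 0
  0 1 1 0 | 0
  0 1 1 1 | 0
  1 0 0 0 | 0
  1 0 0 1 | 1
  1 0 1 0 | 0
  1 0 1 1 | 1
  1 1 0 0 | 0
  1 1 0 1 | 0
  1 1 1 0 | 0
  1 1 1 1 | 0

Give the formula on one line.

  (c & d) = 0001000100010001
  (a | (c & d)) = 0001000111111111
  ~a = 1111111100000000
  (d | ~a) = 1111111101010101
  ~b = 1111000011110000
  ((d | ~a) & ~b) = 1111000001010000
  (((d | ~a) & ~b) & d) = 0101000001010000
  ((a | (c & d)) & (((d | ~a) & ~b) & d)) = 0001000001010000

((a | (c & d)) & (((d | ~a) & ~b) & d))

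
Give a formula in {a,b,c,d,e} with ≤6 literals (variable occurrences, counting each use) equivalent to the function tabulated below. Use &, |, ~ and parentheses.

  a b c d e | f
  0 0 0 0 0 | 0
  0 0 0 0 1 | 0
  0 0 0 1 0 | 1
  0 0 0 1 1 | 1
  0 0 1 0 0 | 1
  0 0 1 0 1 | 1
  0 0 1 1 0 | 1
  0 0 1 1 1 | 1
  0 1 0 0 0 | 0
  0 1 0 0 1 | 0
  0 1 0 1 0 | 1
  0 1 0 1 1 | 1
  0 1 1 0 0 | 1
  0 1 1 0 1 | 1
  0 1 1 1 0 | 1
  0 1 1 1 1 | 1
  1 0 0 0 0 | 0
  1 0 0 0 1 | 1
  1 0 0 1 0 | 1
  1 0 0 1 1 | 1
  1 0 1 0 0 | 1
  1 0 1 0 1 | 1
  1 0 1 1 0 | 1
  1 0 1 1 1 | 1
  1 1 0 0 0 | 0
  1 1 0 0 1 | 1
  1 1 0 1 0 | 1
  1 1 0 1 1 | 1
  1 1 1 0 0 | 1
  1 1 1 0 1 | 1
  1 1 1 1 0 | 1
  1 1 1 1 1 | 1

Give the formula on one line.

((d | ((c | e) & a)) | c)

  (c | e) = 01011111010111110101111101011111
  ((c | e) & a) = 00000000000000000101111101011111
  (d | ((c | e) & a)) = 00110011001100110111111101111111
  ((d | ((c | e) & a)) | c) = 00111111001111110111111101111111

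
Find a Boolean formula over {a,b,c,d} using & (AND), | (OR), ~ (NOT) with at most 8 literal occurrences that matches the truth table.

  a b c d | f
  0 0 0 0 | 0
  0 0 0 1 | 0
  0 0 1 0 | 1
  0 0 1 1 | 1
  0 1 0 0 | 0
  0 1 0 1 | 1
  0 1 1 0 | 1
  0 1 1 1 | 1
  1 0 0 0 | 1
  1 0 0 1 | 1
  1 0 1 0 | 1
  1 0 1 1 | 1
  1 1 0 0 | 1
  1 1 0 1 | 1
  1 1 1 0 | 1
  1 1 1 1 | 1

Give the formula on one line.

(((c & d) | (b & d)) | ((c & ~a) | a))

  (c & d) = 0001000100010001
  (b & d) = 0000010100000101
  ((c & d) | (b & d)) = 0001010100010101
  ~a = 1111111100000000
  (c & ~a) = 0011001100000000
  ((c & ~a) | a) = 0011001111111111
  (((c & d) | (b & d)) | ((c & ~a) | a)) = 0011011111111111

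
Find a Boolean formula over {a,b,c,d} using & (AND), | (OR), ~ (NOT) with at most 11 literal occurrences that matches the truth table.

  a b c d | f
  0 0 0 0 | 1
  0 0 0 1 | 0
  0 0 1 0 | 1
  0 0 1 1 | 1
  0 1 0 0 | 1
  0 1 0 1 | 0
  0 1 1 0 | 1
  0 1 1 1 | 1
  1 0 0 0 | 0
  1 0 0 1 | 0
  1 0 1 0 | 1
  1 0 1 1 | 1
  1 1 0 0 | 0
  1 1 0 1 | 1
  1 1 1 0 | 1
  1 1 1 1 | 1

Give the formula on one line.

  ~d = 1010101010101010
  ~a = 1111111100000000
  (~d & ~a) = 1010101000000000
  (c | (~d & ~a)) = 1011101100110011
  (d & b) = 0000010100000101
  ((d & b) & a) = 0000000000000101
  ~c = 1100110011001100
  ~b = 1111000011110000
  (~b | ~a) = 1111111111110000
  (~c | (~b | ~a)) = 1111111111111100
  (((d & b) & a) & (~c | (~b | ~a))) = 0000000000000100
  ((c | (~d & ~a)) | (((d & b) & a) & (~c | (~b | ~a)))) = 1011101100110111

((c | (~d & ~a)) | (((d & b) & a) & (~c | (~b | ~a))))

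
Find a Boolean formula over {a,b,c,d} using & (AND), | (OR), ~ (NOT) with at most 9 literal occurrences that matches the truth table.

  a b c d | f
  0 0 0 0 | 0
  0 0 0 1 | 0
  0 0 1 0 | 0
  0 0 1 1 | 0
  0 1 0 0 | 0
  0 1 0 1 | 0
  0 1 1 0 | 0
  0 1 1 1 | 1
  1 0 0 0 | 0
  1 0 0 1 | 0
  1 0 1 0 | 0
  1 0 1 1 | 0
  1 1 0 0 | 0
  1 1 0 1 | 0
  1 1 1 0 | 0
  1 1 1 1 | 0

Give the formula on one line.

(((d & b) & (d & (c | ~d))) & (~a | ~c))

  (d & b) = 0000010100000101
  ~d = 1010101010101010
  (c | ~d) = 1011101110111011
  (d & (c | ~d)) = 0001000100010001
  ((d & b) & (d & (c | ~d))) = 0000000100000001
  ~a = 1111111100000000
  ~c = 1100110011001100
  (~a | ~c) = 1111111111001100
  (((d & b) & (d & (c | ~d))) & (~a | ~c)) = 0000000100000000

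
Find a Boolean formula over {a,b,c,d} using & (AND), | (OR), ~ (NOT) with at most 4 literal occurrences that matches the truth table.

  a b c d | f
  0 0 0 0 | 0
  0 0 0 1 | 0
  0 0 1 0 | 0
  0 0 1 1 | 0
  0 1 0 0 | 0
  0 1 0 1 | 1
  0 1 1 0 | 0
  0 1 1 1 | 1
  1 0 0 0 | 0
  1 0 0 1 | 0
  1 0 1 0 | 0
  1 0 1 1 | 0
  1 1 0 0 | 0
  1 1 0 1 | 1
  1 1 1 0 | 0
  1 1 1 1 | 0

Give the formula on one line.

  (d & b) = 0000010100000101
  ~c = 1100110011001100
  ~a = 1111111100000000
  (~c | ~a) = 1111111111001100
  ((d & b) & (~c | ~a)) = 0000010100000100

((d & b) & (~c | ~a))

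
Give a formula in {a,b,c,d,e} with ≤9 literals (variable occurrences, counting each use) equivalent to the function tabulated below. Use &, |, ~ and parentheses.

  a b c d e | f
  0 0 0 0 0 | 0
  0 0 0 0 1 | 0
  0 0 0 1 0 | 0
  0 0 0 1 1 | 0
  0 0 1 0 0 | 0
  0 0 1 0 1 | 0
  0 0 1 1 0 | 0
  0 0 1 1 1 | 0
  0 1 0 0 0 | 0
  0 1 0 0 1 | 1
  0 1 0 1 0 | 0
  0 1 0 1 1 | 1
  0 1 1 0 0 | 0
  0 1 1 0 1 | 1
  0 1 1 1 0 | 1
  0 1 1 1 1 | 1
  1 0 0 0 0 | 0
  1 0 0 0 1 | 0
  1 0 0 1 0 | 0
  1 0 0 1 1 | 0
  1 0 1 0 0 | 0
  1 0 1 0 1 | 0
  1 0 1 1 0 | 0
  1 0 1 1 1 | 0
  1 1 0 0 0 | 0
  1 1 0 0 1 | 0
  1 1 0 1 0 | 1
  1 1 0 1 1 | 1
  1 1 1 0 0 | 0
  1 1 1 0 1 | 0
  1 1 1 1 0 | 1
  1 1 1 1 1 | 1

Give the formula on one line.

  (c | e) = 01011111010111110101111101011111
  (b & (c | e)) = 00000000010111110000000001011111
  (a | (b & (c | e))) = 00000000010111111111111111111111
  (b & (a | (b & (c | e)))) = 00000000010111110000000011111111
  ~a = 11111111111111110000000000000000
  (~a & e) = 01010101010101010000000000000000
  (d | (~a & e)) = 01110111011101110011001100110011
  ((b & (a | (b & (c | e)))) & (d | (~a & e))) = 00000000010101110000000000110011

((b & (a | (b & (c | e)))) & (d | (~a & e)))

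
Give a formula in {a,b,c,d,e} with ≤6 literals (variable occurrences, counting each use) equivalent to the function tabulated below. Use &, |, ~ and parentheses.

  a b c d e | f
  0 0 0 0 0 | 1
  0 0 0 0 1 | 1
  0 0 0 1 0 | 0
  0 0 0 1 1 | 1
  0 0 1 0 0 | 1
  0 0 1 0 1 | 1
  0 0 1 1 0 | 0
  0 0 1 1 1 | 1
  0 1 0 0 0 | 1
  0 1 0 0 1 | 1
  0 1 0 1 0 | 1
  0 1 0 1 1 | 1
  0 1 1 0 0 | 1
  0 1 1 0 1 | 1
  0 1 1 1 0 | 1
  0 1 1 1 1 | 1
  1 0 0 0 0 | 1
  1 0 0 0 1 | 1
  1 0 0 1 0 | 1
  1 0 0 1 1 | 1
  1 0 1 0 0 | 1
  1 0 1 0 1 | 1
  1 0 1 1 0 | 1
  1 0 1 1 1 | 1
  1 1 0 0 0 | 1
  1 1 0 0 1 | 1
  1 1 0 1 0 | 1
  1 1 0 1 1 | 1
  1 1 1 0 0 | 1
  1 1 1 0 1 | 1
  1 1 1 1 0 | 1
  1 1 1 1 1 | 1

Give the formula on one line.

((e | b) | ((a | b) | (a | ~d)))

  (e | b) = 01010101111111110101010111111111
  (a | b) = 00000000111111111111111111111111
  ~d = 11001100110011001100110011001100
  (a | ~d) = 11001100110011001111111111111111
  ((a | b) | (a | ~d)) = 11001100111111111111111111111111
  ((e | b) | ((a | b) | (a | ~d))) = 11011101111111111111111111111111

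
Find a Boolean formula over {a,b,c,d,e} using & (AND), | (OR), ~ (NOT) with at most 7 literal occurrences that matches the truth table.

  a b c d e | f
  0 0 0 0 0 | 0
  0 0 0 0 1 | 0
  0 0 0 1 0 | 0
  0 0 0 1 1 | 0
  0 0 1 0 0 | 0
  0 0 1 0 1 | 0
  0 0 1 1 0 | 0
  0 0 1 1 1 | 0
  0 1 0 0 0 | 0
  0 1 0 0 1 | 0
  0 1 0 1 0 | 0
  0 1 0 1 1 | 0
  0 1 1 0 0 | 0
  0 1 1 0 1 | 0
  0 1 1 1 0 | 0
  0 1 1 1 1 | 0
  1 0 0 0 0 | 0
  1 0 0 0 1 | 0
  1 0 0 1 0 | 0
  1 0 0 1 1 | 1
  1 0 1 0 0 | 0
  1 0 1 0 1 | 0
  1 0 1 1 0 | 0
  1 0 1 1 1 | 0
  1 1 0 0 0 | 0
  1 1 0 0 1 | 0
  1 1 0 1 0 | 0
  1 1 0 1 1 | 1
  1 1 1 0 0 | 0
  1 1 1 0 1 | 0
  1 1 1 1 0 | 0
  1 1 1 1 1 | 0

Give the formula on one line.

(((~d | (~c & a)) & d) & ((c & a) | e))

  ~d = 11001100110011001100110011001100
  ~c = 11110000111100001111000011110000
  (~c & a) = 00000000000000001111000011110000
  (~d | (~c & a)) = 11001100110011001111110011111100
  ((~d | (~c & a)) & d) = 00000000000000000011000000110000
  (c & a) = 00000000000000000000111100001111
  ((c & a) | e) = 01010101010101010101111101011111
  (((~d | (~c & a)) & d) & ((c & a) | e)) = 00000000000000000001000000010000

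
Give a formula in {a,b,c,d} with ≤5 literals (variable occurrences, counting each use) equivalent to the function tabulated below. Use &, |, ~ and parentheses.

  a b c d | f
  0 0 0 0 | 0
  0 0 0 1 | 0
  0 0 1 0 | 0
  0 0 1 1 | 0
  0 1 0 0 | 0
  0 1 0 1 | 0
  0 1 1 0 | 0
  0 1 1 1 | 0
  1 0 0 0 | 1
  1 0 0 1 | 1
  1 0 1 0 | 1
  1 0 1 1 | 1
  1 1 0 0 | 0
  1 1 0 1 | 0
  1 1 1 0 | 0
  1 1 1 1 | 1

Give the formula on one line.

(a & (~b | ((d | ~c) & c)))

  ~b = 1111000011110000
  ~c = 1100110011001100
  (d | ~c) = 1101110111011101
  ((d | ~c) & c) = 0001000100010001
  (~b | ((d | ~c) & c)) = 1111000111110001
  (a & (~b | ((d | ~c) & c))) = 0000000011110001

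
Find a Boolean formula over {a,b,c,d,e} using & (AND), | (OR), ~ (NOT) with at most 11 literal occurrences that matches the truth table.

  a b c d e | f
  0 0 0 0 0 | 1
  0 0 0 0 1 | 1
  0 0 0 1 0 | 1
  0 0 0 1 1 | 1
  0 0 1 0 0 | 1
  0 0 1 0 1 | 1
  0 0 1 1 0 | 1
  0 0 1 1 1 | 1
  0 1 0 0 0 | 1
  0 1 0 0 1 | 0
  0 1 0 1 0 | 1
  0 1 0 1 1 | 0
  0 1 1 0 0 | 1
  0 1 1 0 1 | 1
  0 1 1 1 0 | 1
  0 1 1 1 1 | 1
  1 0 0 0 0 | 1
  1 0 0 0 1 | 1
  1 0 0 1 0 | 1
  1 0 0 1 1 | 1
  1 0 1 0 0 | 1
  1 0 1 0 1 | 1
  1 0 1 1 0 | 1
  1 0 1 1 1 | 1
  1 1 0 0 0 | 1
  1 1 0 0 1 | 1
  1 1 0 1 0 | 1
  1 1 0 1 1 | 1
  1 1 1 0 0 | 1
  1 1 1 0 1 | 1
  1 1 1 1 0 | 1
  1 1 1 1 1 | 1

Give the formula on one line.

((((~b | a) | c) & e) | (~e | (~b | (c & (~d & b)))))

  ~b = 11111111000000001111111100000000
  (~b | a) = 11111111000000001111111111111111
  ((~b | a) | c) = 11111111000011111111111111111111
  (((~b | a) | c) & e) = 01010101000001010101010101010101
  ~e = 10101010101010101010101010101010
  ~d = 11001100110011001100110011001100
  (~d & b) = 00000000110011000000000011001100
  (c & (~d & b)) = 00000000000011000000000000001100
  (~b | (c & (~d & b))) = 11111111000011001111111100001100
  (~e | (~b | (c & (~d & b)))) = 11111111101011101111111110101110
  ((((~b | a) | c) & e) | (~e | (~b | (c & (~d & b))))) = 11111111101011111111111111111111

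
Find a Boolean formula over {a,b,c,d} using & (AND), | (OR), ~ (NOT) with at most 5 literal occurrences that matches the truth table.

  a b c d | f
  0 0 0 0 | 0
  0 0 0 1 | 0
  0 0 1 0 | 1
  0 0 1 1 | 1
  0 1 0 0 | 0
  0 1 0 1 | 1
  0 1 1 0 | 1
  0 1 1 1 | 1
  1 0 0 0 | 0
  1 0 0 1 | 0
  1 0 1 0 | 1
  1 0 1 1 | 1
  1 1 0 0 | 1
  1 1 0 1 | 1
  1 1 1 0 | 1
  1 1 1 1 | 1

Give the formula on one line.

  ~b = 1111000011110000
  (a | d) = 0101010111111111
  (~b | (a | d)) = 1111010111111111
  (b & (~b | (a | d))) = 0000010100001111
  ((b & (~b | (a | d))) | c) = 0011011100111111

((b & (~b | (a | d))) | c)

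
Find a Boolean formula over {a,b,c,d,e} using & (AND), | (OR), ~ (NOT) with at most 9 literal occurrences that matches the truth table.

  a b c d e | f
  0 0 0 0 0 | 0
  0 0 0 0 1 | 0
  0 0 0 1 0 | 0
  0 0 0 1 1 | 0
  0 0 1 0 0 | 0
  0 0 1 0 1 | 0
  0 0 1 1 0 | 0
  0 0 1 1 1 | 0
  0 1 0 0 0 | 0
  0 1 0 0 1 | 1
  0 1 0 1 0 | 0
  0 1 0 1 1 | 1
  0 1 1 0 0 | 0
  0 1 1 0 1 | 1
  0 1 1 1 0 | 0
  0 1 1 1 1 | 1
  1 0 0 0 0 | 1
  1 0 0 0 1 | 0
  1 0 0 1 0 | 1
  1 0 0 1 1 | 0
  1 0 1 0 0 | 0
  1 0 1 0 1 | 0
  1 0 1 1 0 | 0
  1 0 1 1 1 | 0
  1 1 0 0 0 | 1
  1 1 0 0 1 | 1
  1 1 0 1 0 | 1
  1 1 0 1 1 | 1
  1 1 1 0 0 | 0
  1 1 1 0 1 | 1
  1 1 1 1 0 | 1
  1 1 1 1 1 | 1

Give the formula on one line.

  (e & b) = 00000000010101010000000001010101
  (b & d) = 00000000001100110000000000110011
  ~c = 11110000111100001111000011110000
  ~e = 10101010101010101010101010101010
  (~c & ~e) = 10100000101000001010000010100000
  ((b & d) | (~c & ~e)) = 10100000101100111010000010110011
  (a & ((b & d) | (~c & ~e))) = 00000000000000001010000010110011
  ((e & b) | (a & ((b & d) | (~c & ~e)))) = 00000000010101011010000011110111

((e & b) | (a & ((b & d) | (~c & ~e))))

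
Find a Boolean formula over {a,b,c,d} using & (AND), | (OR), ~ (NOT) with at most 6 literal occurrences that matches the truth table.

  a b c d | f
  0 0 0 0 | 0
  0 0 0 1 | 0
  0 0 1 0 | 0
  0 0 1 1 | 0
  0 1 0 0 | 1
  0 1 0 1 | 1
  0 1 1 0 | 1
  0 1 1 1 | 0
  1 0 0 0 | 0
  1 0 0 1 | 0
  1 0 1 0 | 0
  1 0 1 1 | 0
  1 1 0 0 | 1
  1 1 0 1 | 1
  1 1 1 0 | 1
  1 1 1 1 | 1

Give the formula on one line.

  ~c = 1100110011001100
  (b & ~c) = 0000110000001100
  ~d = 1010101010101010
  ((b & ~c) | ~d) = 1010111010101110
  (a | ((b & ~c) | ~d)) = 1010111011111111
  (b & (a | ((b & ~c) | ~d))) = 0000111000001111

(b & (a | ((b & ~c) | ~d)))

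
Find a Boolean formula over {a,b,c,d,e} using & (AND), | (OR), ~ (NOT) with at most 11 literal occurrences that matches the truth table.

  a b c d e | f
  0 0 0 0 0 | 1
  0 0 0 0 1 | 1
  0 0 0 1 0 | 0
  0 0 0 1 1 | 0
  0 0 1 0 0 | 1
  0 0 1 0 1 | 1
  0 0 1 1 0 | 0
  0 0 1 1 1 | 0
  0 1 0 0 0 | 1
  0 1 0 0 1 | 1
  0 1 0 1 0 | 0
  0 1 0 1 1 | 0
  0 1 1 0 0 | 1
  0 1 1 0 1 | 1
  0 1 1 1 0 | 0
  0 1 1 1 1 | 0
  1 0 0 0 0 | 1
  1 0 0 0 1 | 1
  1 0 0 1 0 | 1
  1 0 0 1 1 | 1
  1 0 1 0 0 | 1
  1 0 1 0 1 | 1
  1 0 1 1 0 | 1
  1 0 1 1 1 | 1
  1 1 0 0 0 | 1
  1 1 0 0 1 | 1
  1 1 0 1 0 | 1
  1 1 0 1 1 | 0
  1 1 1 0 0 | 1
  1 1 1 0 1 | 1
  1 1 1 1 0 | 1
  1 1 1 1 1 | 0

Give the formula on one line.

  ~d = 11001100110011001100110011001100
  ~b = 11111111000000001111111100000000
  (a & ~b) = 00000000000000001111111100000000
  (~d | (a & ~b)) = 11001100110011001111111111001100
  ~e = 10101010101010101010101010101010
  (a & ~e) = 00000000000000001010101010101010
  (d & (a & ~e)) = 00000000000000000010001000100010
  (~b | a) = 11111111000000001111111111111111
  ((~b | a) & ~d) = 11001100000000001100110011001100
  ((d & (a & ~e)) | ((~b | a) & ~d)) = 11001100000000001110111011101110
  ((~d | (a & ~b)) | ((d & (a & ~e)) | ((~b | a) & ~d))) = 11001100110011001111111111101110

((~d | (a & ~b)) | ((d & (a & ~e)) | ((~b | a) & ~d)))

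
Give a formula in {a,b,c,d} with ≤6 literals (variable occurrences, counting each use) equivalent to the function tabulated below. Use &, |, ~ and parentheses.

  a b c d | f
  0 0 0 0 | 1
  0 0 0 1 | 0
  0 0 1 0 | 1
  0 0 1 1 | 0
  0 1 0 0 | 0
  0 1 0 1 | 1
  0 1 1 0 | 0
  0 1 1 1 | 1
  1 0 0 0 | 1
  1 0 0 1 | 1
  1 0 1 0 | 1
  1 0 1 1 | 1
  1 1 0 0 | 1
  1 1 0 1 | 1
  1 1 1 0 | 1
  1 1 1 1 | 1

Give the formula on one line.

  (d | a) = 0101010111111111
  (b & (d | a)) = 0000010100001111
  ~d = 1010101010101010
  ~b = 1111000011110000
  (~d & ~b) = 1010000010100000
  ((b & (d | a)) | (~d & ~b)) = 1010010110101111
  (((b & (d | a)) | (~d & ~b)) | a) = 1010010111111111

(((b & (d | a)) | (~d & ~b)) | a)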